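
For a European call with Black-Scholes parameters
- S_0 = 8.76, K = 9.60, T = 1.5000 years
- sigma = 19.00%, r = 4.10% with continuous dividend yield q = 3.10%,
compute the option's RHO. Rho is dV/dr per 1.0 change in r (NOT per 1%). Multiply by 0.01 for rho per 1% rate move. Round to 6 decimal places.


Answer: Rho = 4.441747

Derivation:
d1 = -0.2126852989; d2 = -0.4453868245
phi(d1) = 0.3900204710; exp(-qT) = 0.9545645606; exp(-rT) = 0.9403529457
N(d2) = 0.3280201160
Rho = K*T*exp(-rT)*N(d2) = 9.6000 * 1.5000 * 0.9403529457 * 0.3280201160 = 4.441747


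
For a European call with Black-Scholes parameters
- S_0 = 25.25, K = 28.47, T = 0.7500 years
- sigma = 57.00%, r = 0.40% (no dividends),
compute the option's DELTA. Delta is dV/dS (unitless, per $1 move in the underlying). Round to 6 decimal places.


d1 = 0.0097496318; d2 = -0.4838848483
phi(d1) = 0.3989233201; exp(-qT) = 1.0000000000; exp(-rT) = 0.9970044955
N(d1) = 0.5038894787
Delta = exp(-qT) * N(d1) = 1.0000000000 * 0.5038894787 = 0.503889

Answer: Delta = 0.503889


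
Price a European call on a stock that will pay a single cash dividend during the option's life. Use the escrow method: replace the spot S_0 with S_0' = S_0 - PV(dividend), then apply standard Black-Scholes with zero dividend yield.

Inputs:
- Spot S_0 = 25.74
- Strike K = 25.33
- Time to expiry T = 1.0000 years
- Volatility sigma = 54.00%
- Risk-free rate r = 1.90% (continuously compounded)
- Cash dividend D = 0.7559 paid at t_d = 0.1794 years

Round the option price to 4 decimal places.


PV(D) = D * exp(-r * t_d) = 0.7559 * 0.99659720 = 0.75332783
S_0' = S_0 - PV(D) = 25.7400 - 0.75332783 = 24.98667217
d1 = (ln(S_0'/K) + (r + sigma^2/2)*T) / (sigma*sqrt(T)) = 0.27991316
d2 = d1 - sigma*sqrt(T) = -0.26008684
exp(-rT) = 0.98117936
N(d1) = 0.61022793; N(d2) = 0.39739839
C = S_0' * N(d1) - K * exp(-rT) * N(d2) = 24.98667217 * 0.61022793 - 25.3300 * 0.98117936 * 0.39739839 = 5.3709

Answer: Price = 5.3709


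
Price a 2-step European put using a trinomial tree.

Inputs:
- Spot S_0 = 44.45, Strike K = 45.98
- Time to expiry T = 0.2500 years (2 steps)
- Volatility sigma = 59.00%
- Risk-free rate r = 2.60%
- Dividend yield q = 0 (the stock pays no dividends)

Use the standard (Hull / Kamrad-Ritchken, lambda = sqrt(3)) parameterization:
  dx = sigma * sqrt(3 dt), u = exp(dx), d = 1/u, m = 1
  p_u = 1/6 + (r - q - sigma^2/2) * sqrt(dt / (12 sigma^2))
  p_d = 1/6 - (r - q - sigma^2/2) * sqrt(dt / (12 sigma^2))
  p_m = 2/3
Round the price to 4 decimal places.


Answer: Price = V(0,0) = 5.4771

Derivation:
dt = T/N = 0.125000; dx = sigma*sqrt(3*dt) = 0.361300
u = exp(dx) = 1.435194; d = 1/u = 0.696770
p_u = 0.141056, p_m = 0.666667, p_d = 0.192277
Discount per step: exp(-r*dt) = 0.996755
Stock lattice S(k, j) with j the centered position index:
  k=0: S(0,+0) = 44.4500
  k=1: S(1,-1) = 30.9714; S(1,+0) = 44.4500; S(1,+1) = 63.7944
  k=2: S(2,-2) = 21.5800; S(2,-1) = 30.9714; S(2,+0) = 44.4500; S(2,+1) = 63.7944; S(2,+2) = 91.5572
Terminal payoffs V(N, j) = max(K - S_T, 0):
  V(2,-2) = 24.400032; V(2,-1) = 15.008568; V(2,+0) = 1.530000; V(2,+1) = 0.000000; V(2,+2) = 0.000000
Backward induction: V(k, j) = exp(-r*dt) * [p_u * V(k+1, j+1) + p_m * V(k+1, j) + p_d * V(k+1, j-1)]
  V(1,-1) = exp(-r*dt) * [p_u*1.530000 + p_m*15.008568 + p_d*24.400032] = 14.864712
  V(1,+0) = exp(-r*dt) * [p_u*0.000000 + p_m*1.530000 + p_d*15.008568] = 3.893134
  V(1,+1) = exp(-r*dt) * [p_u*0.000000 + p_m*0.000000 + p_d*1.530000] = 0.293230
  V(0,+0) = exp(-r*dt) * [p_u*0.293230 + p_m*3.893134 + p_d*14.864712] = 5.477102


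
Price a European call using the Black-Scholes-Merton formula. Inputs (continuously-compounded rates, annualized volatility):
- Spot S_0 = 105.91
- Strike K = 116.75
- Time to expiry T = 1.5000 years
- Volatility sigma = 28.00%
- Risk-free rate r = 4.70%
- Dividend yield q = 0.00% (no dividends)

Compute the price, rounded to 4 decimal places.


Answer: Price = 13.2140

Derivation:
d1 = (ln(S/K) + (r - q + 0.5*sigma^2) * T) / (sigma * sqrt(T)) = 0.09289043
d2 = d1 - sigma * sqrt(T) = -0.25003814
exp(-rT) = 0.93192774; exp(-qT) = 1.00000000
C = S_0 * exp(-qT) * N(d1) - K * exp(-rT) * N(d2)
N(d1) = 0.53700469; N(d2) = 0.40127893
C = 105.9100 * 1.00000000 * 0.53700469 - 116.7500 * 0.93192774 * 0.40127893 = 13.2140


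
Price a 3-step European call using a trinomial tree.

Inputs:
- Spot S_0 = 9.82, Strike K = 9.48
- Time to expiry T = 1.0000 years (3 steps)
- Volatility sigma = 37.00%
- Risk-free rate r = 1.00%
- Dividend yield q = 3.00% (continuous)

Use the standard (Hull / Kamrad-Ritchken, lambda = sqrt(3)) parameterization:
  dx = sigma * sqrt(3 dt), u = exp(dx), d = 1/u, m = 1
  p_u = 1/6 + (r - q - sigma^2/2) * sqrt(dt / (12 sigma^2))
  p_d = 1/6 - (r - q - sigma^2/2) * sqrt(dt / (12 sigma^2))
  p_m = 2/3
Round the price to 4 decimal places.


dt = T/N = 0.333333; dx = sigma*sqrt(3*dt) = 0.370000
u = exp(dx) = 1.447735; d = 1/u = 0.690734
p_u = 0.126824, p_m = 0.666667, p_d = 0.206509
Discount per step: exp(-r*dt) = 0.996672
Stock lattice S(k, j) with j the centered position index:
  k=0: S(0,+0) = 9.8200
  k=1: S(1,-1) = 6.7830; S(1,+0) = 9.8200; S(1,+1) = 14.2168
  k=2: S(2,-2) = 4.6853; S(2,-1) = 6.7830; S(2,+0) = 9.8200; S(2,+1) = 14.2168; S(2,+2) = 20.5821
  k=3: S(3,-3) = 3.2363; S(3,-2) = 4.6853; S(3,-1) = 6.7830; S(3,+0) = 9.8200; S(3,+1) = 14.2168; S(3,+2) = 20.5821; S(3,+3) = 29.7974
Terminal payoffs V(N, j) = max(S_T - K, 0):
  V(3,-3) = 0.000000; V(3,-2) = 0.000000; V(3,-1) = 0.000000; V(3,+0) = 0.340000; V(3,+1) = 4.736754; V(3,+2) = 11.102087; V(3,+3) = 20.317399
Backward induction: V(k, j) = exp(-r*dt) * [p_u * V(k+1, j+1) + p_m * V(k+1, j) + p_d * V(k+1, j-1)]
  V(2,-2) = exp(-r*dt) * [p_u*0.000000 + p_m*0.000000 + p_d*0.000000] = 0.000000
  V(2,-1) = exp(-r*dt) * [p_u*0.340000 + p_m*0.000000 + p_d*0.000000] = 0.042977
  V(2,+0) = exp(-r*dt) * [p_u*4.736754 + p_m*0.340000 + p_d*0.000000] = 0.824649
  V(2,+1) = exp(-r*dt) * [p_u*11.102087 + p_m*4.736754 + p_d*0.340000] = 4.620636
  V(2,+2) = exp(-r*dt) * [p_u*20.317399 + p_m*11.102087 + p_d*4.736754] = 10.919854
  V(1,-1) = exp(-r*dt) * [p_u*0.824649 + p_m*0.042977 + p_d*0.000000] = 0.132793
  V(1,+0) = exp(-r*dt) * [p_u*4.620636 + p_m*0.824649 + p_d*0.042977] = 1.140841
  V(1,+1) = exp(-r*dt) * [p_u*10.919854 + p_m*4.620636 + p_d*0.824649] = 4.620198
  V(0,+0) = exp(-r*dt) * [p_u*4.620198 + p_m*1.140841 + p_d*0.132793] = 1.369365

Answer: Price = V(0,0) = 1.3694


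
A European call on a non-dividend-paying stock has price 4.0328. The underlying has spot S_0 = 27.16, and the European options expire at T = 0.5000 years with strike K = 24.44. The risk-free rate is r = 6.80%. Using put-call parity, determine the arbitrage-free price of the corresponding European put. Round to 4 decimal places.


Answer: Put price = 0.4958

Derivation:
Put-call parity: C - P = S_0 * exp(-qT) - K * exp(-rT).
S_0 * exp(-qT) = 27.1600 * 1.00000000 = 27.16000000
K * exp(-rT) = 24.4400 * 0.96657150 = 23.62300757
P = C - S*exp(-qT) + K*exp(-rT)
P = 4.0328 - 27.16000000 + 23.62300757 = 0.4958


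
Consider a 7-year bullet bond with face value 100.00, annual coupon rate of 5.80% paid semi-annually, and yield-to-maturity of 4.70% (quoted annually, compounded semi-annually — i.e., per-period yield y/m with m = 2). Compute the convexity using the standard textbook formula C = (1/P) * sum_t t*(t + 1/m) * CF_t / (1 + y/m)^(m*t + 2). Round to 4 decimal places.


Coupon per period c = face * coupon_rate / m = 2.900000
Periods per year m = 2; per-period yield y/m = 0.023500
Number of cashflows N = 14
Cashflows (t years, CF_t, discount factor 1/(1+y/m)^(m*t), PV):
  t = 0.5000: CF_t = 2.900000, DF = 0.977040, PV = 2.833415
  t = 1.0000: CF_t = 2.900000, DF = 0.954606, PV = 2.768358
  t = 1.5000: CF_t = 2.900000, DF = 0.932688, PV = 2.704796
  t = 2.0000: CF_t = 2.900000, DF = 0.911273, PV = 2.642692
  t = 2.5000: CF_t = 2.900000, DF = 0.890350, PV = 2.582015
  t = 3.0000: CF_t = 2.900000, DF = 0.869907, PV = 2.522731
  t = 3.5000: CF_t = 2.900000, DF = 0.849934, PV = 2.464808
  t = 4.0000: CF_t = 2.900000, DF = 0.830419, PV = 2.408215
  t = 4.5000: CF_t = 2.900000, DF = 0.811352, PV = 2.352921
  t = 5.0000: CF_t = 2.900000, DF = 0.792723, PV = 2.298897
  t = 5.5000: CF_t = 2.900000, DF = 0.774522, PV = 2.246113
  t = 6.0000: CF_t = 2.900000, DF = 0.756739, PV = 2.194542
  t = 6.5000: CF_t = 2.900000, DF = 0.739363, PV = 2.144154
  t = 7.0000: CF_t = 102.900000, DF = 0.722387, PV = 74.333660
Price P = sum_t PV_t = 106.497317
Convexity numerator sum_t t*(t + 1/m) * CF_t / (1+y/m)^(m*t + 2):
  t = 0.5000: term = 1.352398
  t = 1.0000: term = 3.964039
  t = 1.5000: term = 7.746045
  t = 2.0000: term = 12.613654
  t = 2.5000: term = 18.486059
  t = 3.0000: term = 25.286255
  t = 3.5000: term = 32.940896
  t = 4.0000: term = 41.380147
  t = 4.5000: term = 50.537552
  t = 5.0000: term = 60.349896
  t = 5.5000: term = 70.757084
  t = 6.0000: term = 81.702011
  t = 6.5000: term = 93.130447
  t = 7.0000: term = 3725.367540
Convexity = (1/P) * sum = 4225.614025 / 106.497317 = 39.678127

Answer: Convexity = 39.6781


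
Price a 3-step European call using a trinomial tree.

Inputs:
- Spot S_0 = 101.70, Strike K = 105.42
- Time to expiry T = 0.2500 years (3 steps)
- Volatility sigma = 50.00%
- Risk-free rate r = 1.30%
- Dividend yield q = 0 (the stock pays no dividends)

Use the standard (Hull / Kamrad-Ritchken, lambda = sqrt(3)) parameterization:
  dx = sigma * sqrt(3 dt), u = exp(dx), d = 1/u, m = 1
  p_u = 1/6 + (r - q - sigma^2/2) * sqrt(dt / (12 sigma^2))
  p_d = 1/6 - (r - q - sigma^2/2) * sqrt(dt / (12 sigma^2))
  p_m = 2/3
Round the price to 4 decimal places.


Answer: Price = V(0,0) = 8.3288

Derivation:
dt = T/N = 0.083333; dx = sigma*sqrt(3*dt) = 0.250000
u = exp(dx) = 1.284025; d = 1/u = 0.778801
p_u = 0.148000, p_m = 0.666667, p_d = 0.185333
Discount per step: exp(-r*dt) = 0.998917
Stock lattice S(k, j) with j the centered position index:
  k=0: S(0,+0) = 101.7000
  k=1: S(1,-1) = 79.2040; S(1,+0) = 101.7000; S(1,+1) = 130.5854
  k=2: S(2,-2) = 61.6842; S(2,-1) = 79.2040; S(2,+0) = 101.7000; S(2,+1) = 130.5854; S(2,+2) = 167.6750
  k=3: S(3,-3) = 48.0397; S(3,-2) = 61.6842; S(3,-1) = 79.2040; S(3,+0) = 101.7000; S(3,+1) = 130.5854; S(3,+2) = 167.6750; S(3,+3) = 215.2989
Terminal payoffs V(N, j) = max(S_T - K, 0):
  V(3,-3) = 0.000000; V(3,-2) = 0.000000; V(3,-1) = 0.000000; V(3,+0) = 0.000000; V(3,+1) = 25.165385; V(3,+2) = 62.254953; V(3,+3) = 109.878902
Backward induction: V(k, j) = exp(-r*dt) * [p_u * V(k+1, j+1) + p_m * V(k+1, j) + p_d * V(k+1, j-1)]
  V(2,-2) = exp(-r*dt) * [p_u*0.000000 + p_m*0.000000 + p_d*0.000000] = 0.000000
  V(2,-1) = exp(-r*dt) * [p_u*0.000000 + p_m*0.000000 + p_d*0.000000] = 0.000000
  V(2,+0) = exp(-r*dt) * [p_u*25.165385 + p_m*0.000000 + p_d*0.000000] = 3.720444
  V(2,+1) = exp(-r*dt) * [p_u*62.254953 + p_m*25.165385 + p_d*0.000000] = 25.962515
  V(2,+2) = exp(-r*dt) * [p_u*109.878902 + p_m*62.254953 + p_d*25.165385] = 62.361769
  V(1,-1) = exp(-r*dt) * [p_u*3.720444 + p_m*0.000000 + p_d*0.000000] = 0.550030
  V(1,+0) = exp(-r*dt) * [p_u*25.962515 + p_m*3.720444 + p_d*0.000000] = 6.315902
  V(1,+1) = exp(-r*dt) * [p_u*62.361769 + p_m*25.962515 + p_d*3.720444] = 27.197927
  V(0,+0) = exp(-r*dt) * [p_u*27.197927 + p_m*6.315902 + p_d*0.550030] = 8.328806


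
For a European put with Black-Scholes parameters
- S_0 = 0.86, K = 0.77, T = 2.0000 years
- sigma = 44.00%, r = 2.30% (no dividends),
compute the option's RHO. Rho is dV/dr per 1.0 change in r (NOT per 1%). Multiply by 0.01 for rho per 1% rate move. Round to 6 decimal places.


Answer: Rho = -0.770305

Derivation:
d1 = 0.5626993040; d2 = -0.0595546634
phi(d1) = 0.3405294092; exp(-qT) = 1.0000000000; exp(-rT) = 0.9550419622
N(-d2) = 0.5237448362
Rho = -K*T*exp(-rT)*N(-d2) = -0.7700 * 2.0000 * 0.9550419622 * 0.5237448362 = -0.770305


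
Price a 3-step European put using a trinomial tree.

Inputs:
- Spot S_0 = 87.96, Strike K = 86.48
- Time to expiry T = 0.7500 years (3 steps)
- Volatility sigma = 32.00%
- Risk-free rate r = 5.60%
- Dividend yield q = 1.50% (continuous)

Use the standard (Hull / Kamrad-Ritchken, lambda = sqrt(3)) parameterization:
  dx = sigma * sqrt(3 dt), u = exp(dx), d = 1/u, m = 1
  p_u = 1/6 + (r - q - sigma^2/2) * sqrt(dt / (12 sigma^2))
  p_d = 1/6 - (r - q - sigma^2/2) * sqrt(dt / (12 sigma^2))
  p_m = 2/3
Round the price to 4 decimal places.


Answer: Price = V(0,0) = 6.8628

Derivation:
dt = T/N = 0.250000; dx = sigma*sqrt(3*dt) = 0.277128
u = exp(dx) = 1.319335; d = 1/u = 0.757957
p_u = 0.162066, p_m = 0.666667, p_d = 0.171267
Discount per step: exp(-r*dt) = 0.986098
Stock lattice S(k, j) with j the centered position index:
  k=0: S(0,+0) = 87.9600
  k=1: S(1,-1) = 66.6699; S(1,+0) = 87.9600; S(1,+1) = 116.0487
  k=2: S(2,-2) = 50.5330; S(2,-1) = 66.6699; S(2,+0) = 87.9600; S(2,+1) = 116.0487; S(2,+2) = 153.1072
  k=3: S(3,-3) = 38.3018; S(3,-2) = 50.5330; S(3,-1) = 66.6699; S(3,+0) = 87.9600; S(3,+1) = 116.0487; S(3,+2) = 153.1072; S(3,+3) = 201.9998
Terminal payoffs V(N, j) = max(K - S_T, 0):
  V(3,-3) = 48.178166; V(3,-2) = 35.947034; V(3,-1) = 19.810069; V(3,+0) = 0.000000; V(3,+1) = 0.000000; V(3,+2) = 0.000000; V(3,+3) = 0.000000
Backward induction: V(k, j) = exp(-r*dt) * [p_u * V(k+1, j+1) + p_m * V(k+1, j) + p_d * V(k+1, j-1)]
  V(2,-2) = exp(-r*dt) * [p_u*19.810069 + p_m*35.947034 + p_d*48.178166] = 34.934061
  V(2,-1) = exp(-r*dt) * [p_u*0.000000 + p_m*19.810069 + p_d*35.947034] = 19.094072
  V(2,+0) = exp(-r*dt) * [p_u*0.000000 + p_m*0.000000 + p_d*19.810069] = 3.345651
  V(2,+1) = exp(-r*dt) * [p_u*0.000000 + p_m*0.000000 + p_d*0.000000] = 0.000000
  V(2,+2) = exp(-r*dt) * [p_u*0.000000 + p_m*0.000000 + p_d*0.000000] = 0.000000
  V(1,-1) = exp(-r*dt) * [p_u*3.345651 + p_m*19.094072 + p_d*34.934061] = 18.986977
  V(1,+0) = exp(-r*dt) * [p_u*0.000000 + p_m*3.345651 + p_d*19.094072] = 5.424154
  V(1,+1) = exp(-r*dt) * [p_u*0.000000 + p_m*0.000000 + p_d*3.345651] = 0.565035
  V(0,+0) = exp(-r*dt) * [p_u*0.565035 + p_m*5.424154 + p_d*18.986977] = 6.862772


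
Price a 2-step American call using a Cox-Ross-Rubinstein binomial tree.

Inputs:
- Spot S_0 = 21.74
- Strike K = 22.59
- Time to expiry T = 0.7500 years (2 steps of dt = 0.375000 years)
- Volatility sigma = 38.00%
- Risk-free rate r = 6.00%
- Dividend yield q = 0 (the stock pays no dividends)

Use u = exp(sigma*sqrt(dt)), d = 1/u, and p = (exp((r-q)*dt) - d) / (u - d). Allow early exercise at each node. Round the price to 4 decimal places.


dt = T/N = 0.375000
u = exp(sigma*sqrt(dt)) = 1.262005; d = 1/u = 0.792390
p = (exp((r-q)*dt) - d) / (u - d) = 0.490540
Discount per step: exp(-r*dt) = 0.977751
Stock lattice S(k, i) with i counting down-moves:
  k=0: S(0,0) = 21.7400
  k=1: S(1,0) = 27.4360; S(1,1) = 17.2266
  k=2: S(2,0) = 34.6243; S(2,1) = 21.7400; S(2,2) = 13.6502
Terminal payoffs V(N, i) = max(S_T - K, 0):
  V(2,0) = 12.034341; V(2,1) = 0.000000; V(2,2) = 0.000000
Backward induction: V(k, i) = exp(-r*dt) * [p * V(k+1, i) + (1-p) * V(k+1, i+1)]; then take max(V_cont, immediate exercise) for American.
  V(1,0) = exp(-r*dt) * [p*12.034341 + (1-p)*0.000000] = 5.771989; exercise = 4.845983; V(1,0) = max -> 5.771989
  V(1,1) = exp(-r*dt) * [p*0.000000 + (1-p)*0.000000] = 0.000000; exercise = 0.000000; V(1,1) = max -> 0.000000
  V(0,0) = exp(-r*dt) * [p*5.771989 + (1-p)*0.000000] = 2.768399; exercise = 0.000000; V(0,0) = max -> 2.768399

Answer: Price = V(0,0) = 2.7684


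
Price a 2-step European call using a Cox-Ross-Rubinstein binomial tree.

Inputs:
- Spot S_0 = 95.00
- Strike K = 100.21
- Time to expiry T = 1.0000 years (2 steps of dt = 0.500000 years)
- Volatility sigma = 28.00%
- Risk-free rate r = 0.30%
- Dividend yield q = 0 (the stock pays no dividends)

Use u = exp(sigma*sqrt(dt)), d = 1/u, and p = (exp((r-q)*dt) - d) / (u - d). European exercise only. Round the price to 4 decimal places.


dt = T/N = 0.500000
u = exp(sigma*sqrt(dt)) = 1.218950; d = 1/u = 0.820378
p = (exp((r-q)*dt) - d) / (u - d) = 0.454430
Discount per step: exp(-r*dt) = 0.998501
Stock lattice S(k, i) with i counting down-moves:
  k=0: S(0,0) = 95.0000
  k=1: S(1,0) = 115.8003; S(1,1) = 77.9359
  k=2: S(2,0) = 141.1547; S(2,1) = 95.0000; S(2,2) = 63.9369
Terminal payoffs V(N, i) = max(S_T - K, 0):
  V(2,0) = 40.944733; V(2,1) = 0.000000; V(2,2) = 0.000000
Backward induction: V(k, i) = exp(-r*dt) * [p * V(k+1, i) + (1-p) * V(k+1, i+1)].
  V(1,0) = exp(-r*dt) * [p*40.944733 + (1-p)*0.000000] = 18.578620
  V(1,1) = exp(-r*dt) * [p*0.000000 + (1-p)*0.000000] = 0.000000
  V(0,0) = exp(-r*dt) * [p*18.578620 + (1-p)*0.000000] = 8.430025

Answer: Price = V(0,0) = 8.4300


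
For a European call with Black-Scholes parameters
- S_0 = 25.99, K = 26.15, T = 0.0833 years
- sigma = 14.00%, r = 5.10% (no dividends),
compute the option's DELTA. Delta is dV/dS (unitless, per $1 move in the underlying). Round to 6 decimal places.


d1 = -0.0265477975; d2 = -0.0669542326
phi(d1) = 0.3988017208; exp(-qT) = 1.0000000000; exp(-rT) = 0.9957607113
N(d1) = 0.4894102051
Delta = exp(-qT) * N(d1) = 1.0000000000 * 0.4894102051 = 0.489410

Answer: Delta = 0.489410


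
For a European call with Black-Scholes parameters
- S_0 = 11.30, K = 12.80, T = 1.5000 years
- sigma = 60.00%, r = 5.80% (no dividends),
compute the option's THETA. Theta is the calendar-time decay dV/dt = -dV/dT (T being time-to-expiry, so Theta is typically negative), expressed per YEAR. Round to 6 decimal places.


Answer: Theta = -1.280240

Derivation:
d1 = 0.3161985817; d2 = -0.4186483411
phi(d1) = 0.3794891379; exp(-qT) = 1.0000000000; exp(-rT) = 0.9166770956
Theta = -S*exp(-qT)*phi(d1)*sigma/(2*sqrt(T)) - r*K*exp(-rT)*N(d2) + q*S*exp(-qT)*N(d1)
N(d1) = 0.6240741079; N(d2) = 0.3377365774; sqrt(T) = 1.2247448714
Term 1 = -11.3000 * 1.0000000000 * 0.3794891379 * 0.6000 / (2 * 1.2247448714) = -1.0503968684
Term 2 = -0.0580 * 12.8000 * 0.9166770956 * 0.3377365774 = -0.2298436137
Term 3 = 0 (no dividend yield, q = 0)
Theta = -1.0503968684 + (-0.2298436137) + (0.0000000000) = -1.280240


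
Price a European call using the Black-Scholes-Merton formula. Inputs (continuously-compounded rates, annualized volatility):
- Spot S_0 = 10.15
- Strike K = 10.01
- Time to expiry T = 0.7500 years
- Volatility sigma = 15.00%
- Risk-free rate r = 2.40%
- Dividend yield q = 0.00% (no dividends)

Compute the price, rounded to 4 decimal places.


d1 = (ln(S/K) + (r - q + 0.5*sigma^2) * T) / (sigma * sqrt(T)) = 0.31043441
d2 = d1 - sigma * sqrt(T) = 0.18053059
exp(-rT) = 0.98216103; exp(-qT) = 1.00000000
C = S_0 * exp(-qT) * N(d1) - K * exp(-rT) * N(d2)
N(d1) = 0.62188468; N(d2) = 0.57163198
C = 10.1500 * 1.00000000 * 0.62188468 - 10.0100 * 0.98216103 * 0.57163198 = 0.6922

Answer: Price = 0.6922


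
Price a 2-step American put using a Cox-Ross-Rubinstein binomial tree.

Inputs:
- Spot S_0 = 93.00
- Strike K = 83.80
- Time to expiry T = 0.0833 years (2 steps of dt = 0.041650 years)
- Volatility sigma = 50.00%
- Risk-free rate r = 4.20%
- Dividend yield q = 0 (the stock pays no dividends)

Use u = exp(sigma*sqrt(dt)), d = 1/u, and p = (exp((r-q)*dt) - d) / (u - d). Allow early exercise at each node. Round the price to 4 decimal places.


dt = T/N = 0.041650
u = exp(sigma*sqrt(dt)) = 1.107430; d = 1/u = 0.902992
p = (exp((r-q)*dt) - d) / (u - d) = 0.483076
Discount per step: exp(-r*dt) = 0.998252
Stock lattice S(k, i) with i counting down-moves:
  k=0: S(0,0) = 93.0000
  k=1: S(1,0) = 102.9910; S(1,1) = 83.9782
  k=2: S(2,0) = 114.0552; S(2,1) = 93.0000; S(2,2) = 75.8317
Terminal payoffs V(N, i) = max(K - S_T, 0):
  V(2,0) = 0.000000; V(2,1) = 0.000000; V(2,2) = 7.968318
Backward induction: V(k, i) = exp(-r*dt) * [p * V(k+1, i) + (1-p) * V(k+1, i+1)]; then take max(V_cont, immediate exercise) for American.
  V(1,0) = exp(-r*dt) * [p*0.000000 + (1-p)*0.000000] = 0.000000; exercise = 0.000000; V(1,0) = max -> 0.000000
  V(1,1) = exp(-r*dt) * [p*0.000000 + (1-p)*7.968318] = 4.111817; exercise = 0.000000; V(1,1) = max -> 4.111817
  V(0,0) = exp(-r*dt) * [p*0.000000 + (1-p)*4.111817] = 2.121783; exercise = 0.000000; V(0,0) = max -> 2.121783

Answer: Price = V(0,0) = 2.1218


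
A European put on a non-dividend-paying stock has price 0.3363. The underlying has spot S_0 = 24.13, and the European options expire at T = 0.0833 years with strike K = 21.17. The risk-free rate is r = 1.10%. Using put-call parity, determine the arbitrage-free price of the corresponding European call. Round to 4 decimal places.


Put-call parity: C - P = S_0 * exp(-qT) - K * exp(-rT).
S_0 * exp(-qT) = 24.1300 * 1.00000000 = 24.13000000
K * exp(-rT) = 21.1700 * 0.99908412 = 21.15061081
C = P + S*exp(-qT) - K*exp(-rT)
C = 0.3363 + 24.13000000 - 21.15061081 = 3.3157

Answer: Call price = 3.3157


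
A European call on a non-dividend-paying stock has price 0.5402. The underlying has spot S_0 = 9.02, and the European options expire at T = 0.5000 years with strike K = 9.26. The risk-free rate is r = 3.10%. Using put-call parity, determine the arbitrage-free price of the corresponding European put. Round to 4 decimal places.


Put-call parity: C - P = S_0 * exp(-qT) - K * exp(-rT).
S_0 * exp(-qT) = 9.0200 * 1.00000000 = 9.02000000
K * exp(-rT) = 9.2600 * 0.98461951 = 9.11757663
P = C - S*exp(-qT) + K*exp(-rT)
P = 0.5402 - 9.02000000 + 9.11757663 = 0.6378

Answer: Put price = 0.6378


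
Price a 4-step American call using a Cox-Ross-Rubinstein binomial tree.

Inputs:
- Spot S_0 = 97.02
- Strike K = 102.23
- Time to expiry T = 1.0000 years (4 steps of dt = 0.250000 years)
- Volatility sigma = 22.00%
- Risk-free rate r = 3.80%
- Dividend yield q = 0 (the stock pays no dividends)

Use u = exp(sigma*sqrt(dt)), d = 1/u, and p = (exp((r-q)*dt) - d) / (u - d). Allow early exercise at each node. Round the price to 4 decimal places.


dt = T/N = 0.250000
u = exp(sigma*sqrt(dt)) = 1.116278; d = 1/u = 0.895834
p = (exp((r-q)*dt) - d) / (u - d) = 0.515828
Discount per step: exp(-r*dt) = 0.990545
Stock lattice S(k, i) with i counting down-moves:
  k=0: S(0,0) = 97.0200
  k=1: S(1,0) = 108.3013; S(1,1) = 86.9138
  k=2: S(2,0) = 120.8944; S(2,1) = 97.0200; S(2,2) = 77.8604
  k=3: S(3,0) = 134.9517; S(3,1) = 108.3013; S(3,2) = 86.9138; S(3,3) = 69.7500
  k=4: S(4,0) = 150.6437; S(4,1) = 120.8944; S(4,2) = 97.0200; S(4,3) = 77.8604; S(4,4) = 62.4844
Terminal payoffs V(N, i) = max(S_T - K, 0):
  V(4,0) = 48.413654; V(4,1) = 18.664364; V(4,2) = 0.000000; V(4,3) = 0.000000; V(4,4) = 0.000000
Backward induction: V(k, i) = exp(-r*dt) * [p * V(k+1, i) + (1-p) * V(k+1, i+1)]; then take max(V_cont, immediate exercise) for American.
  V(3,0) = exp(-r*dt) * [p*48.413654 + (1-p)*18.664364] = 33.688314; exercise = 32.721728; V(3,0) = max -> 33.688314
  V(3,1) = exp(-r*dt) * [p*18.664364 + (1-p)*0.000000] = 9.536571; exercise = 6.071298; V(3,1) = max -> 9.536571
  V(3,2) = exp(-r*dt) * [p*0.000000 + (1-p)*0.000000] = 0.000000; exercise = 0.000000; V(3,2) = max -> 0.000000
  V(3,3) = exp(-r*dt) * [p*0.000000 + (1-p)*0.000000] = 0.000000; exercise = 0.000000; V(3,3) = max -> 0.000000
  V(2,0) = exp(-r*dt) * [p*33.688314 + (1-p)*9.536571] = 21.786754; exercise = 18.664364; V(2,0) = max -> 21.786754
  V(2,1) = exp(-r*dt) * [p*9.536571 + (1-p)*0.000000] = 4.872718; exercise = 0.000000; V(2,1) = max -> 4.872718
  V(2,2) = exp(-r*dt) * [p*0.000000 + (1-p)*0.000000] = 0.000000; exercise = 0.000000; V(2,2) = max -> 0.000000
  V(1,0) = exp(-r*dt) * [p*21.786754 + (1-p)*4.872718] = 13.468885; exercise = 6.071298; V(1,0) = max -> 13.468885
  V(1,1) = exp(-r*dt) * [p*4.872718 + (1-p)*0.000000] = 2.489719; exercise = 0.000000; V(1,1) = max -> 2.489719
  V(0,0) = exp(-r*dt) * [p*13.468885 + (1-p)*2.489719] = 8.075992; exercise = 0.000000; V(0,0) = max -> 8.075992

Answer: Price = V(0,0) = 8.0760


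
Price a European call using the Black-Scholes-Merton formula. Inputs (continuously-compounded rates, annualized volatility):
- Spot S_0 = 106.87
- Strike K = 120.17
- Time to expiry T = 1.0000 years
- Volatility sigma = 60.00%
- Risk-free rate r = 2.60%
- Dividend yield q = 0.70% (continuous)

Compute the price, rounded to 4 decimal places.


d1 = (ln(S/K) + (r - q + 0.5*sigma^2) * T) / (sigma * sqrt(T)) = 0.13617623
d2 = d1 - sigma * sqrt(T) = -0.46382377
exp(-rT) = 0.97433509; exp(-qT) = 0.99302444
C = S_0 * exp(-qT) * N(d1) - K * exp(-rT) * N(d2)
N(d1) = 0.55415902; N(d2) = 0.32138700
C = 106.8700 * 0.99302444 * 0.55415902 - 120.1700 * 0.97433509 * 0.32138700 = 21.1800

Answer: Price = 21.1800


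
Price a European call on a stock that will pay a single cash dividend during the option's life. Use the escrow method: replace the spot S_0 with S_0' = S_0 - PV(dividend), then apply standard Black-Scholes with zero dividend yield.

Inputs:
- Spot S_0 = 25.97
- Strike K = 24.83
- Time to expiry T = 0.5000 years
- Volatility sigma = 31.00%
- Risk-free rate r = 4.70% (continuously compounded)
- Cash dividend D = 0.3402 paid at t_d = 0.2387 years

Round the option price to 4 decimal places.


Answer: Price = 2.9358

Derivation:
PV(D) = D * exp(-r * t_d) = 0.3402 * 0.98884380 = 0.33640466
S_0' = S_0 - PV(D) = 25.9700 - 0.33640466 = 25.63359534
d1 = (ln(S_0'/K) + (r + sigma^2/2)*T) / (sigma*sqrt(T)) = 0.36211262
d2 = d1 - sigma*sqrt(T) = 0.14290952
exp(-rT) = 0.97677397
N(d1) = 0.64136606; N(d2) = 0.55681918
C = S_0' * N(d1) - K * exp(-rT) * N(d2) = 25.63359534 * 0.64136606 - 24.8300 * 0.97677397 * 0.55681918 = 2.9358


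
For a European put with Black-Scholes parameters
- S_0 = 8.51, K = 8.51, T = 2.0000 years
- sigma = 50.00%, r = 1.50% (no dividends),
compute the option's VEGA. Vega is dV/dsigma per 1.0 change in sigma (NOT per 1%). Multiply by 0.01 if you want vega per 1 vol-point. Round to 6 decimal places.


d1 = 0.3959797975; d2 = -0.3111269837
phi(d1) = 0.3688598442; exp(-qT) = 1.0000000000; exp(-rT) = 0.9704455335
Vega = S * exp(-qT) * phi(d1) * sqrt(T) = 8.5100 * 1.0000000000 * 0.3688598442 * 1.4142135624 = 4.439213

Answer: Vega = 4.439213


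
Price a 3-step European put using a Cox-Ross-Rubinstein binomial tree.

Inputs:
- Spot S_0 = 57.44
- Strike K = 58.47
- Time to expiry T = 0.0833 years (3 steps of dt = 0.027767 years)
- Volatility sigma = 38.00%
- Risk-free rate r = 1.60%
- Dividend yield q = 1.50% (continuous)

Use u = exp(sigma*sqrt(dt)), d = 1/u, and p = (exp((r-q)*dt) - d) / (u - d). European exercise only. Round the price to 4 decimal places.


Answer: Price = V(0,0) = 3.2585

Derivation:
dt = T/N = 0.027767
u = exp(sigma*sqrt(dt)) = 1.065368; d = 1/u = 0.938642
p = (exp((r-q)*dt) - d) / (u - d) = 0.484394
Discount per step: exp(-r*dt) = 0.999556
Stock lattice S(k, i) with i counting down-moves:
  k=0: S(0,0) = 57.4400
  k=1: S(1,0) = 61.1948; S(1,1) = 53.9156
  k=2: S(2,0) = 65.1950; S(2,1) = 57.4400; S(2,2) = 50.6075
  k=3: S(3,0) = 69.4567; S(3,1) = 61.1948; S(3,2) = 53.9156; S(3,3) = 47.5023
Terminal payoffs V(N, i) = max(K - S_T, 0):
  V(3,0) = 0.000000; V(3,1) = 0.000000; V(3,2) = 4.554379; V(3,3) = 10.967662
Backward induction: V(k, i) = exp(-r*dt) * [p * V(k+1, i) + (1-p) * V(k+1, i+1)].
  V(2,0) = exp(-r*dt) * [p*0.000000 + (1-p)*0.000000] = 0.000000
  V(2,1) = exp(-r*dt) * [p*0.000000 + (1-p)*4.554379] = 2.347221
  V(2,2) = exp(-r*dt) * [p*4.554379 + (1-p)*10.967662] = 7.857613
  V(1,0) = exp(-r*dt) * [p*0.000000 + (1-p)*2.347221] = 1.209703
  V(1,1) = exp(-r*dt) * [p*2.347221 + (1-p)*7.857613] = 5.186106
  V(0,0) = exp(-r*dt) * [p*1.209703 + (1-p)*5.186106] = 3.258511


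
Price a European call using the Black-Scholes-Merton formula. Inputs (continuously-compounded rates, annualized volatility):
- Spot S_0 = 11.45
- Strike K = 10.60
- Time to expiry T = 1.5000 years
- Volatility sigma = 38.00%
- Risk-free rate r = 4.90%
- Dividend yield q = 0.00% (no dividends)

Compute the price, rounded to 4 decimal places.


Answer: Price = 2.8598

Derivation:
d1 = (ln(S/K) + (r - q + 0.5*sigma^2) * T) / (sigma * sqrt(T)) = 0.55636878
d2 = d1 - sigma * sqrt(T) = 0.09096573
exp(-rT) = 0.92913615; exp(-qT) = 1.00000000
C = S_0 * exp(-qT) * N(d1) - K * exp(-rT) * N(d2)
N(d1) = 0.71102061; N(d2) = 0.53624009
C = 11.4500 * 1.00000000 * 0.71102061 - 10.6000 * 0.92913615 * 0.53624009 = 2.8598


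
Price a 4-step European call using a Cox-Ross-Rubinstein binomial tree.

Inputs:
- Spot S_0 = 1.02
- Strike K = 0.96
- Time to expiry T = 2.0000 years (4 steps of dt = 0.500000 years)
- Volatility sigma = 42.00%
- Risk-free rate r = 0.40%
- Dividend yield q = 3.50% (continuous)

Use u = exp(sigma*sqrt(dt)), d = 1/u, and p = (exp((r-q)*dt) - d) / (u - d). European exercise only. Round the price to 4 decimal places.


dt = T/N = 0.500000
u = exp(sigma*sqrt(dt)) = 1.345795; d = 1/u = 0.743055
p = (exp((r-q)*dt) - d) / (u - d) = 0.400777
Discount per step: exp(-r*dt) = 0.998002
Stock lattice S(k, i) with i counting down-moves:
  k=0: S(0,0) = 1.0200
  k=1: S(1,0) = 1.3727; S(1,1) = 0.7579
  k=2: S(2,0) = 1.8474; S(2,1) = 1.0200; S(2,2) = 0.5632
  k=3: S(3,0) = 2.4862; S(3,1) = 1.3727; S(3,2) = 0.7579; S(3,3) = 0.4185
  k=4: S(4,0) = 3.3459; S(4,1) = 1.8474; S(4,2) = 1.0200; S(4,3) = 0.5632; S(4,4) = 0.3109
Terminal payoffs V(N, i) = max(S_T - K, 0):
  V(4,0) = 2.385921; V(4,1) = 0.887387; V(4,2) = 0.060000; V(4,3) = 0.000000; V(4,4) = 0.000000
Backward induction: V(k, i) = exp(-r*dt) * [p * V(k+1, i) + (1-p) * V(k+1, i+1)].
  V(3,0) = exp(-r*dt) * [p*2.385921 + (1-p)*0.887387] = 1.484992
  V(3,1) = exp(-r*dt) * [p*0.887387 + (1-p)*0.060000] = 0.390815
  V(3,2) = exp(-r*dt) * [p*0.060000 + (1-p)*0.000000] = 0.023999
  V(3,3) = exp(-r*dt) * [p*0.000000 + (1-p)*0.000000] = 0.000000
  V(2,0) = exp(-r*dt) * [p*1.484992 + (1-p)*0.390815] = 0.827679
  V(2,1) = exp(-r*dt) * [p*0.390815 + (1-p)*0.023999] = 0.170669
  V(2,2) = exp(-r*dt) * [p*0.023999 + (1-p)*0.000000] = 0.009599
  V(1,0) = exp(-r*dt) * [p*0.827679 + (1-p)*0.170669] = 0.433116
  V(1,1) = exp(-r*dt) * [p*0.170669 + (1-p)*0.009599] = 0.074004
  V(0,0) = exp(-r*dt) * [p*0.433116 + (1-p)*0.074004] = 0.217492

Answer: Price = V(0,0) = 0.2175


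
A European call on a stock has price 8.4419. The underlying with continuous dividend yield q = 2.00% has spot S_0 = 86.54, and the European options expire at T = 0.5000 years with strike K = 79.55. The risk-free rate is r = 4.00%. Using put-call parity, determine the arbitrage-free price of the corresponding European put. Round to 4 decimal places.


Put-call parity: C - P = S_0 * exp(-qT) - K * exp(-rT).
S_0 * exp(-qT) = 86.5400 * 0.99004983 = 85.67891261
K * exp(-rT) = 79.5500 * 0.98019867 = 77.97480446
P = C - S*exp(-qT) + K*exp(-rT)
P = 8.4419 - 85.67891261 + 77.97480446 = 0.7378

Answer: Put price = 0.7378


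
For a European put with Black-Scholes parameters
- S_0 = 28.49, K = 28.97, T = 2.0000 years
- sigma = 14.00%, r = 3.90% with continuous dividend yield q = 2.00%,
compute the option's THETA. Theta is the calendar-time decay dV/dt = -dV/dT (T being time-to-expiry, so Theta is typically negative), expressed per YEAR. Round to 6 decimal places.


d1 = 0.2065374900; d2 = 0.0085475913
phi(d1) = 0.3905233952; exp(-qT) = 0.9607894392; exp(-rT) = 0.9249644265
Theta = -S*exp(-qT)*phi(d1)*sigma/(2*sqrt(T)) + r*K*exp(-rT)*N(-d2) - q*S*exp(-qT)*N(-d1)
N(-d1) = 0.4181855416; N(-d2) = 0.4965900460; sqrt(T) = 1.4142135624
Term 1 = -28.4900 * 0.9607894392 * 0.3905233952 * 0.1400 / (2 * 1.4142135624) = -0.5291158467
Term 2 = 0.0390 * 28.9700 * 0.9249644265 * 0.4965900460 = 0.5189626978
Term 3 = -0.0200 * 28.4900 * 0.9607894392 * 0.4181855416 = -0.2289389460
Theta = -0.5291158467 + (0.5189626978) + (-0.2289389460) = -0.239092

Answer: Theta = -0.239092


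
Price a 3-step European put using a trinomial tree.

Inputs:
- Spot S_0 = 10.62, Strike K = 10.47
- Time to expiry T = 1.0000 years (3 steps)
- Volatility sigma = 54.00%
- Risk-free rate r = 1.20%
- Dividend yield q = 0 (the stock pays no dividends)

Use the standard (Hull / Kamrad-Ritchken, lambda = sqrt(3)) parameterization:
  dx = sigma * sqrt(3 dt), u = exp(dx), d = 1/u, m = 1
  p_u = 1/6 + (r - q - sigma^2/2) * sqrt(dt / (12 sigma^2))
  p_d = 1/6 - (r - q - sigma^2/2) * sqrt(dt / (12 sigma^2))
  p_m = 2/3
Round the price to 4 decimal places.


Answer: Price = V(0,0) = 1.9027

Derivation:
dt = T/N = 0.333333; dx = sigma*sqrt(3*dt) = 0.540000
u = exp(dx) = 1.716007; d = 1/u = 0.582748
p_u = 0.125370, p_m = 0.666667, p_d = 0.207963
Discount per step: exp(-r*dt) = 0.996008
Stock lattice S(k, j) with j the centered position index:
  k=0: S(0,+0) = 10.6200
  k=1: S(1,-1) = 6.1888; S(1,+0) = 10.6200; S(1,+1) = 18.2240
  k=2: S(2,-2) = 3.6065; S(2,-1) = 6.1888; S(2,+0) = 10.6200; S(2,+1) = 18.2240; S(2,+2) = 31.2725
  k=3: S(3,-3) = 2.1017; S(3,-2) = 3.6065; S(3,-1) = 6.1888; S(3,+0) = 10.6200; S(3,+1) = 18.2240; S(3,+2) = 31.2725; S(3,+3) = 53.6638
Terminal payoffs V(N, j) = max(K - S_T, 0):
  V(3,-3) = 8.368316; V(3,-2) = 6.863496; V(3,-1) = 4.281214; V(3,+0) = 0.000000; V(3,+1) = 0.000000; V(3,+2) = 0.000000; V(3,+3) = 0.000000
Backward induction: V(k, j) = exp(-r*dt) * [p_u * V(k+1, j+1) + p_m * V(k+1, j) + p_d * V(k+1, j-1)]
  V(2,-2) = exp(-r*dt) * [p_u*4.281214 + p_m*6.863496 + p_d*8.368316] = 6.825345
  V(2,-1) = exp(-r*dt) * [p_u*0.000000 + p_m*4.281214 + p_d*6.863496] = 4.264403
  V(2,+0) = exp(-r*dt) * [p_u*0.000000 + p_m*0.000000 + p_d*4.281214] = 0.886780
  V(2,+1) = exp(-r*dt) * [p_u*0.000000 + p_m*0.000000 + p_d*0.000000] = 0.000000
  V(2,+2) = exp(-r*dt) * [p_u*0.000000 + p_m*0.000000 + p_d*0.000000] = 0.000000
  V(1,-1) = exp(-r*dt) * [p_u*0.886780 + p_m*4.264403 + p_d*6.825345] = 4.356071
  V(1,+0) = exp(-r*dt) * [p_u*0.000000 + p_m*0.886780 + p_d*4.264403] = 1.472124
  V(1,+1) = exp(-r*dt) * [p_u*0.000000 + p_m*0.000000 + p_d*0.886780] = 0.183681
  V(0,+0) = exp(-r*dt) * [p_u*0.183681 + p_m*1.472124 + p_d*4.356071] = 1.902720


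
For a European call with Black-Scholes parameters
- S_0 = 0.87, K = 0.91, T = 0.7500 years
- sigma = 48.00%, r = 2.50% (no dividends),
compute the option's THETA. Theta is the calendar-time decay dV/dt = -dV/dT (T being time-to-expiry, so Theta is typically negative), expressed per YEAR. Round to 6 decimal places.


Answer: Theta = -0.103962

Derivation:
d1 = 0.1448153538; d2 = -0.2708768400
phi(d1) = 0.3947809296; exp(-qT) = 1.0000000000; exp(-rT) = 0.9814246877
Theta = -S*exp(-qT)*phi(d1)*sigma/(2*sqrt(T)) - r*K*exp(-rT)*N(d2) + q*S*exp(-qT)*N(d1)
N(d1) = 0.5575716703; N(d2) = 0.3932428792; sqrt(T) = 0.8660254038
Term 1 = -0.8700 * 1.0000000000 * 0.3947809296 * 0.4800 / (2 * 0.8660254038) = -0.0951822634
Term 2 = -0.0250 * 0.9100 * 0.9814246877 * 0.3932428792 = -0.0087800956
Term 3 = 0 (no dividend yield, q = 0)
Theta = -0.0951822634 + (-0.0087800956) + (0.0000000000) = -0.103962


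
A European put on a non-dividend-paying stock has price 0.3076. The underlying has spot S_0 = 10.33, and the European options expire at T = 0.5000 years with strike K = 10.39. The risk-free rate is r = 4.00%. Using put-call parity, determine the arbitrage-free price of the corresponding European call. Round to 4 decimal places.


Put-call parity: C - P = S_0 * exp(-qT) - K * exp(-rT).
S_0 * exp(-qT) = 10.3300 * 1.00000000 = 10.33000000
K * exp(-rT) = 10.3900 * 0.98019867 = 10.18426422
C = P + S*exp(-qT) - K*exp(-rT)
C = 0.3076 + 10.33000000 - 10.18426422 = 0.4533

Answer: Call price = 0.4533


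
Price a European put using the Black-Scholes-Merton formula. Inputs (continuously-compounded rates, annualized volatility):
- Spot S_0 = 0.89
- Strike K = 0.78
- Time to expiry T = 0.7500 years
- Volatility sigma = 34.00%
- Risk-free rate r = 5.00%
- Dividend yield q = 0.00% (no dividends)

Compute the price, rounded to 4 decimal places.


d1 = (ln(S/K) + (r - q + 0.5*sigma^2) * T) / (sigma * sqrt(T)) = 0.72263042
d2 = d1 - sigma * sqrt(T) = 0.42818178
exp(-rT) = 0.96319442; exp(-qT) = 1.00000000
P = K * exp(-rT) * N(-d2) - S_0 * exp(-qT) * N(-d1)
N(-d1) = 0.23495349; N(-d2) = 0.33425939
P = 0.7800 * 0.96319442 * 0.33425939 - 0.8900 * 1.00000000 * 0.23495349 = 0.0420

Answer: Price = 0.0420


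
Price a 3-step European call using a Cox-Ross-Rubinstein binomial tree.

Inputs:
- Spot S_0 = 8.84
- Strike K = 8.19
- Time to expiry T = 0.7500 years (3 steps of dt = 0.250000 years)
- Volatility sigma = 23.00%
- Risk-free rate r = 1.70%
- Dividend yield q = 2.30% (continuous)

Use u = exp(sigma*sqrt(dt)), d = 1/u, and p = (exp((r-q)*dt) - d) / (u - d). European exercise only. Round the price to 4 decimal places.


Answer: Price = V(0,0) = 1.0170

Derivation:
dt = T/N = 0.250000
u = exp(sigma*sqrt(dt)) = 1.121873; d = 1/u = 0.891366
p = (exp((r-q)*dt) - d) / (u - d) = 0.464779
Discount per step: exp(-r*dt) = 0.995759
Stock lattice S(k, i) with i counting down-moves:
  k=0: S(0,0) = 8.8400
  k=1: S(1,0) = 9.9174; S(1,1) = 7.8797
  k=2: S(2,0) = 11.1260; S(2,1) = 8.8400; S(2,2) = 7.0237
  k=3: S(3,0) = 12.4820; S(3,1) = 9.9174; S(3,2) = 7.8797; S(3,3) = 6.2607
Terminal payoffs V(N, i) = max(S_T - K, 0):
  V(3,0) = 4.291991; V(3,1) = 1.727361; V(3,2) = 0.000000; V(3,3) = 0.000000
Backward induction: V(k, i) = exp(-r*dt) * [p * V(k+1, i) + (1-p) * V(k+1, i+1)].
  V(2,0) = exp(-r*dt) * [p*4.291991 + (1-p)*1.727361] = 2.906967
  V(2,1) = exp(-r*dt) * [p*1.727361 + (1-p)*0.000000] = 0.799437
  V(2,2) = exp(-r*dt) * [p*0.000000 + (1-p)*0.000000] = 0.000000
  V(1,0) = exp(-r*dt) * [p*2.906967 + (1-p)*0.799437] = 1.771428
  V(1,1) = exp(-r*dt) * [p*0.799437 + (1-p)*0.000000] = 0.369986
  V(0,0) = exp(-r*dt) * [p*1.771428 + (1-p)*0.369986] = 1.017015


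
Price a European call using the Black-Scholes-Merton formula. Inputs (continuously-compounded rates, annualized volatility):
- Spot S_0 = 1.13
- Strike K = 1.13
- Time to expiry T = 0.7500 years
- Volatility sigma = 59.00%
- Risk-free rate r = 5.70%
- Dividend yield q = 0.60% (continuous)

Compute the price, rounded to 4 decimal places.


d1 = (ln(S/K) + (r - q + 0.5*sigma^2) * T) / (sigma * sqrt(T)) = 0.33033732
d2 = d1 - sigma * sqrt(T) = -0.18061767
exp(-rT) = 0.95815090; exp(-qT) = 0.99551011
C = S_0 * exp(-qT) * N(d1) - K * exp(-rT) * N(d2)
N(d1) = 0.62942745; N(d2) = 0.42833384
C = 1.1300 * 0.99551011 * 0.62942745 - 1.1300 * 0.95815090 * 0.42833384 = 0.2443

Answer: Price = 0.2443


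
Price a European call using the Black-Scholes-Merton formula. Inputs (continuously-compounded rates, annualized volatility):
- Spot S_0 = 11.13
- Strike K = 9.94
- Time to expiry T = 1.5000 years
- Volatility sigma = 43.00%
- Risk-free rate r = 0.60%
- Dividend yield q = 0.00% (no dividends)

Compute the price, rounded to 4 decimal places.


d1 = (ln(S/K) + (r - q + 0.5*sigma^2) * T) / (sigma * sqrt(T)) = 0.49512380
d2 = d1 - sigma * sqrt(T) = -0.03151649
exp(-rT) = 0.99104038; exp(-qT) = 1.00000000
C = S_0 * exp(-qT) * N(d1) - K * exp(-rT) * N(d2)
N(d1) = 0.68974363; N(d2) = 0.48742882
C = 11.1300 * 1.00000000 * 0.68974363 - 9.9400 * 0.99104038 * 0.48742882 = 2.8752

Answer: Price = 2.8752


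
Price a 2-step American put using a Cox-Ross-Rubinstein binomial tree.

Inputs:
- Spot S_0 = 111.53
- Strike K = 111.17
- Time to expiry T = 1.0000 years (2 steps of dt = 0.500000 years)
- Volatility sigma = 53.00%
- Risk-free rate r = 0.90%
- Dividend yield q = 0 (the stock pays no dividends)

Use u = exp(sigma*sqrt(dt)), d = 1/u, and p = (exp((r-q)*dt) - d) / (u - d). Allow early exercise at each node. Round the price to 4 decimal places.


dt = T/N = 0.500000
u = exp(sigma*sqrt(dt)) = 1.454652; d = 1/u = 0.687450
p = (exp((r-q)*dt) - d) / (u - d) = 0.413268
Discount per step: exp(-r*dt) = 0.995510
Stock lattice S(k, i) with i counting down-moves:
  k=0: S(0,0) = 111.5300
  k=1: S(1,0) = 162.2373; S(1,1) = 76.6713
  k=2: S(2,0) = 235.9988; S(2,1) = 111.5300; S(2,2) = 52.7076
Terminal payoffs V(N, i) = max(K - S_T, 0):
  V(2,0) = 0.000000; V(2,1) = 0.000000; V(2,2) = 58.462360
Backward induction: V(k, i) = exp(-r*dt) * [p * V(k+1, i) + (1-p) * V(k+1, i+1)]; then take max(V_cont, immediate exercise) for American.
  V(1,0) = exp(-r*dt) * [p*0.000000 + (1-p)*0.000000] = 0.000000; exercise = 0.000000; V(1,0) = max -> 0.000000
  V(1,1) = exp(-r*dt) * [p*0.000000 + (1-p)*58.462360] = 34.147701; exercise = 34.498733; V(1,1) = max -> 34.498733
  V(0,0) = exp(-r*dt) * [p*0.000000 + (1-p)*34.498733] = 20.150614; exercise = 0.000000; V(0,0) = max -> 20.150614

Answer: Price = V(0,0) = 20.1506


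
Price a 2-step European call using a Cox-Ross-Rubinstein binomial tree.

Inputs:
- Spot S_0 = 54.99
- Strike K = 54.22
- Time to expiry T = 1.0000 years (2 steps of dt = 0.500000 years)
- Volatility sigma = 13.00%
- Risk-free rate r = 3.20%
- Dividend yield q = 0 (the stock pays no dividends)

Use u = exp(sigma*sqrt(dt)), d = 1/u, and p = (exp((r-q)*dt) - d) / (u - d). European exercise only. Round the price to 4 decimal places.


dt = T/N = 0.500000
u = exp(sigma*sqrt(dt)) = 1.096281; d = 1/u = 0.912175
p = (exp((r-q)*dt) - d) / (u - d) = 0.564640
Discount per step: exp(-r*dt) = 0.984127
Stock lattice S(k, i) with i counting down-moves:
  k=0: S(0,0) = 54.9900
  k=1: S(1,0) = 60.2845; S(1,1) = 50.1605
  k=2: S(2,0) = 66.0888; S(2,1) = 54.9900; S(2,2) = 45.7551
Terminal payoffs V(N, i) = max(S_T - K, 0):
  V(2,0) = 11.868788; V(2,1) = 0.770000; V(2,2) = 0.000000
Backward induction: V(k, i) = exp(-r*dt) * [p * V(k+1, i) + (1-p) * V(k+1, i+1)].
  V(1,0) = exp(-r*dt) * [p*11.868788 + (1-p)*0.770000] = 6.925129
  V(1,1) = exp(-r*dt) * [p*0.770000 + (1-p)*0.000000] = 0.427872
  V(0,0) = exp(-r*dt) * [p*6.925129 + (1-p)*0.427872] = 4.031463

Answer: Price = V(0,0) = 4.0315
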